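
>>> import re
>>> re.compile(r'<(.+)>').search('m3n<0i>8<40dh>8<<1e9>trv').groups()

`re.search` tries every starting position until one works.
The match spans [3:21] → '<0i>8<40dh>8<<1e9>'.
Captured: group 1 = '0i>8<40dh>8<<1e9'.

('0i>8<40dh>8<<1e9',)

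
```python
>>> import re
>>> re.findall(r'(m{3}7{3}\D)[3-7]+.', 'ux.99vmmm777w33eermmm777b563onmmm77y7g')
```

['mmm777w', 'mmm777b']

One capturing group, so `findall` returns just the captured substring from each match — 2 in all.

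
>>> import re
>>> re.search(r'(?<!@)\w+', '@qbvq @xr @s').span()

(2, 5)

`(?!…)`/`(?<!…)` only lets a position through if the neighbouring text does NOT match; no characters are consumed.
`re.search` scans for the first position where the pattern succeeds.
The match spans [2:5] → 'bvq'.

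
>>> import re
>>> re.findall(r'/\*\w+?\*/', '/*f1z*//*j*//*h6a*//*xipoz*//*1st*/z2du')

Matches: at [0:7] → '/*f1z*/'; at [7:12] → '/*j*/'; at [12:19] → '/*h6a*/'; at [19:28] → '/*xipoz*/'; at [28:35] → '/*1st*/'.
With no groups in the pattern, `findall` gives back each whole match — 5 here.

['/*f1z*/', '/*j*/', '/*h6a*/', '/*xipoz*/', '/*1st*/']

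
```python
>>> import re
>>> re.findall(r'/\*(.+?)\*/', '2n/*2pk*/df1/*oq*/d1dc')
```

['2pk', 'oq']

The `?` after the quantifier makes it lazy — it takes as little as possible before letting the rest of the pattern try.
Scanning left to right: at [2:9] match '/*2pk*/', group 1 = '2pk'; at [12:18] match '/*oq*/', group 1 = 'oq'.
One capturing group, so `findall` returns just the captured substring from each match — 2 in all.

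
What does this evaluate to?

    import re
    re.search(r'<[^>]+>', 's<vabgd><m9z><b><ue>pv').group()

`re.search` tries every starting position until one works.
The match spans [1:8] → '<vabgd>'.

'<vabgd>'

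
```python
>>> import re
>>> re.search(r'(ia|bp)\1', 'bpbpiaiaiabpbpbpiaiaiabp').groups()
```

('bp',)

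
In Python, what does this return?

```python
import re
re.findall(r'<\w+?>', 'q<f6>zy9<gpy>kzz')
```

`findall` yields the raw match text (2 of them) because the pattern has no groups.

['<f6>', '<gpy>']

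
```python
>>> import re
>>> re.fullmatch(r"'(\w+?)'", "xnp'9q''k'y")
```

For `fullmatch`, every character of the input must be accounted for by the pattern.
Here the string isn't matched end-to-end, so the call returns None.

None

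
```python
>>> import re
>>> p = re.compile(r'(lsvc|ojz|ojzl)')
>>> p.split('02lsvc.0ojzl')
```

['02', 'lsvc', '.0', 'ojz', 'l']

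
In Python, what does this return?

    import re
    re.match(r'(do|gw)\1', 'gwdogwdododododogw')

None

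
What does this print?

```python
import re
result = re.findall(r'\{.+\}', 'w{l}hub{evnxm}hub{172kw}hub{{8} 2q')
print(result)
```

Matches: at [1:31] → '{l}hub{evnxm}hub{172kw}hub{{8}'.
Since nothing is captured, `findall` lists the 1 matched substring directly.

['{l}hub{evnxm}hub{172kw}hub{{8}']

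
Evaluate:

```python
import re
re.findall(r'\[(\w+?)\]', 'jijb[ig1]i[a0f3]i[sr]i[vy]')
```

['ig1', 'a0f3', 'sr', 'vy']

Matches: at [4:9] match '[ig1]', group 1 = 'ig1'; at [10:16] match '[a0f3]', group 1 = 'a0f3'; at [17:21] match '[sr]', group 1 = 'sr'; at [22:26] match '[vy]', group 1 = 'vy'.
`findall` collects group 1 from each match (4 total).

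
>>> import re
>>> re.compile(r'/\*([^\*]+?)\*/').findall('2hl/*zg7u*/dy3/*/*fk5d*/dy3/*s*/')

Scanning left to right: at [3:11] match '/*zg7u*/', group 1 = 'zg7u'; at [16:24] match '/*fk5d*/', group 1 = 'fk5d'; at [27:32] match '/*s*/', group 1 = 's'.
One capturing group, so `findall` returns just the captured substring from each match — 3 in all.

['zg7u', 'fk5d', 's']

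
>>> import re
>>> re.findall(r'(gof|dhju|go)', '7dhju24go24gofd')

['dhju', 'go', 'gof']

`|` is ordered: at each position the engine commits to the first alternative that works.
Because there's exactly one group, `findall` drops the full match and keeps group 1 from each hit.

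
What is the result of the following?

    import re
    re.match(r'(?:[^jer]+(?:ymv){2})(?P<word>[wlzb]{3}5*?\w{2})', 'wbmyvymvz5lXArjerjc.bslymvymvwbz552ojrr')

None

The pattern matches one or more of any character except [jer], then the literal 'ymv' repeated 2 times (non-capturing group); then exactly 3 of one of [wlzb], then zero or more of the literal '5' (lazy), then exactly 2 of a word character (captured as 'word').
With `match`, the pattern is implicitly anchored at the beginning.
Here position 0 doesn't satisfy it, so the call returns None.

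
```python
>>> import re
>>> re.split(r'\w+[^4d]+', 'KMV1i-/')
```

['', '']

The pattern matches one or more of a word character; then one or more of any character except [4d].
Matches to split on: at [0:7] → 'KMV1i-/'.
The string is cut at each match, leaving 2 pieces.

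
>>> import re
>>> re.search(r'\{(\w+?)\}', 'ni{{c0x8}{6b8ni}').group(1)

'c0x8'

The match spans [3:9] → '{c0x8}'.
Captured: group 1 = 'c0x8'.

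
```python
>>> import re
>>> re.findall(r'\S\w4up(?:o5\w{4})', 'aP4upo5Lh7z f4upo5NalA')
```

The pattern matches a non-whitespace character, then a word character, then the literal '4up'; then the literal 'o5', then exactly 4 of a word character (non-capturing group).
Walking the string: at [0:11] → 'aP4upo5Lh7z'.
`findall` yields the raw match text (1 of them) because the pattern has no groups.

['aP4upo5Lh7z']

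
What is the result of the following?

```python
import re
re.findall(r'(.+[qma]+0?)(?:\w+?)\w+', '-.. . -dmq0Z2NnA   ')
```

This matches one or more of any character, then one or more of one of [qma], then optionally a literal '0' (captured); then one or more of a word character (lazy) (non-capturing group); then one or more of a word character.
With a single group, `findall` returns only what that group captured — 1 item.

['-.. . -dmq0']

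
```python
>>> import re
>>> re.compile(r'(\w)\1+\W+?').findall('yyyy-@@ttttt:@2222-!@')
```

['y', 't', '2']

`\1` is not a pattern — it's the concrete string captured by group 1, re-applied verbatim.
Matches: at [0:5] match 'yyyy-', group 1 = 'y'; at [7:13] match 'ttttt:', group 1 = 't'; at [14:19] match '2222-', group 1 = '2'.
`findall` collects group 1 from each match (3 total).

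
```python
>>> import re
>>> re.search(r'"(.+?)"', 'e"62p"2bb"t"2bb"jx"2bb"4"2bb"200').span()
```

The match spans [1:6] → '"62p"'.

(1, 6)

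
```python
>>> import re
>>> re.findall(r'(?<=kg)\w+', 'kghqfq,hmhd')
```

The positive lookaround only admits positions where the adjacent text matches; those characters stay outside the span.
Walking the string: at [2:6] → 'hqfq'.
`findall` yields the raw match text (1 of them) because the pattern has no groups.

['hqfq']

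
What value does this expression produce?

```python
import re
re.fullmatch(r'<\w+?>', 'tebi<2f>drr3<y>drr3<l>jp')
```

None

`re.fullmatch` is like wrapping the pattern in `^…$` (in single-line mode).
Here the pattern can't cover the whole string, so the call returns None.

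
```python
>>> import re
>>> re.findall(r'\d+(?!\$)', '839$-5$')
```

['83']

Because the assertion is negative and zero-width, positions next to the forbidden text are skipped.
With no groups in the pattern, `findall` gives back each whole match — 1 here.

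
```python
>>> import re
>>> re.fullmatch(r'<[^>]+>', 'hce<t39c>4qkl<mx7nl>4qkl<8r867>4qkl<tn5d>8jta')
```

`fullmatch` succeeds only if the pattern covers the string from start to end.
Here there's no way to consume every character, so the call returns None.

None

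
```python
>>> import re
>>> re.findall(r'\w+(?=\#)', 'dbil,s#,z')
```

The positive lookaround only admits positions where the adjacent text matches; those characters stay outside the span.
Since nothing is captured, `findall` lists the 1 matched substring directly.

['s']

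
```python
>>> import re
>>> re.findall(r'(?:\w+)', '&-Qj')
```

['Qj']

Pattern: one or more of a word character (non-capturing group).
Since nothing is captured, `findall` lists the 1 matched substring directly.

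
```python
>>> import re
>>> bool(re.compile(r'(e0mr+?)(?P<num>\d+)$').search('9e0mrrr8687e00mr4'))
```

False

Pattern: the literal 'e0m', then one or more of the literal 'r' (lazy) (captured); then one or more of a digit (captured as 'num'); then anchored at the end.
Unlike `match`, `search` isn't anchored — it looks for the pattern anywhere in the string.
Here no position works, so the call returns None, and `bool(None)` is False.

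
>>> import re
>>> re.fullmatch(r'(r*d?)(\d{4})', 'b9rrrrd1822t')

None

`fullmatch` succeeds only if the pattern covers the string from start to end.
Here there's no way to consume every character, so the call returns None.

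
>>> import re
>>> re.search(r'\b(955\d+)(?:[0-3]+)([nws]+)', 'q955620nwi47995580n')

Here no position works, so the call returns None.

None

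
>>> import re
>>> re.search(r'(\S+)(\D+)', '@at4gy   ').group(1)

The match spans [0:9] → '@at4gy   '.
Captured: group 1 = '@at4gy', group 2 = '   '.

'@at4gy'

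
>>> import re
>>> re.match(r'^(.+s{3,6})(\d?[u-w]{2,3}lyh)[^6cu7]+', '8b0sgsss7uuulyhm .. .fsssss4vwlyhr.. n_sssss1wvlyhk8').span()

(0, 52)

`re.match` won't scan ahead — the pattern has to work from the very first character.
The match spans [0:52] → '8b0sgsss7uuulyhm .. .fsssss4vwlyhr.. n_sssss1wvlyhk8'.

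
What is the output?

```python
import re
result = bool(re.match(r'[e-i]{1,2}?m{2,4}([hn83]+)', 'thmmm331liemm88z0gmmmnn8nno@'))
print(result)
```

`re.match` won't scan ahead — the pattern has to work from the very first character.
Here position 0 doesn't satisfy it, so the call returns None, and `bool(None)` is False.

False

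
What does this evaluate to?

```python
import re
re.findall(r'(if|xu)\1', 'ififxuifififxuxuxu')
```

The backreference `\1` re-matches whatever the first group consumed, character for character.
Matches: at [0:4] match 'ifif', group 1 = 'if'; at [6:10] match 'ifif', group 1 = 'if'; at [12:16] match 'xuxu', group 1 = 'xu'.
`findall` collects group 1 from each match (3 total).

['if', 'if', 'xu']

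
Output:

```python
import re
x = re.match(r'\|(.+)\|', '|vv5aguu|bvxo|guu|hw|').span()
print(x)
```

With `match`, the pattern is implicitly anchored at the beginning.
The match spans [0:21] → '|vv5aguu|bvxo|guu|hw|'.

(0, 21)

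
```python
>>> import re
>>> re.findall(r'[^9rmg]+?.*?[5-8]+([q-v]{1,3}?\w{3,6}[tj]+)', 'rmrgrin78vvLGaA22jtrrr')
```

The pattern matches one or more of any character except [9rmg] (lazy), then zero or more of any character (lazy), then one or more of a character in [5-8]; then 1 to 3 of a character in [q-v] (lazy), then 3 to 6 of a word character, then one or more of one of [tj] (captured).
Walking the string: at [5:19] match 'in78vvLGaA22jt', group 1 = 'vvLGaA22jt'.
One capturing group, so `findall` returns just the captured substring from the one match — 1 in all.

['vvLGaA22jt']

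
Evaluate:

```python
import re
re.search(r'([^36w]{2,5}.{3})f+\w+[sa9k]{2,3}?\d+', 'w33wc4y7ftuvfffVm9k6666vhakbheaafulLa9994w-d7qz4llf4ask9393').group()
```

This matches 2 to 5 of any character except [36w], then exactly 3 of any character (captured); then one or more of the literal 'f', then one or more of a word character; then 2 to 3 of one of [sa9k] (lazy), then one or more of a digit.
Unlike `match`, `search` isn't anchored — it looks for the pattern anywhere in the string.
The match spans [4:41] → 'c4y7ftuvfffVm9k6666vhakbheaafulLa9994'.
Captured: group 1 = 'c4y7ftuv'.

'c4y7ftuvfffVm9k6666vhakbheaafulLa9994'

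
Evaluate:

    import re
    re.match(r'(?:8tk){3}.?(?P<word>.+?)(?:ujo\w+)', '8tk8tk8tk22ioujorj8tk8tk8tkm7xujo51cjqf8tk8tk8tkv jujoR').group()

'8tk8tk8tk22ioujorj8tk8tk8tkm7xujo51cjqf8tk8tk8tkv'

The pattern matches the literal '8tk' repeated 3 times, then optionally any character; then one or more of any character (lazy) (captured as 'word'); then the literal 'ujo', then one or more of a word character (non-capturing group).
The `?` after the quantifier makes it lazy — it takes as little as possible before letting the rest of the pattern try.
`match` is anchored at position 0; if the pattern doesn't fit there, it returns None.
The match spans [0:49] → '8tk8tk8tk22ioujorj8tk8tk8tkm7xujo51cjqf8tk8tk8tkv'.
Captured: group 1 = '2io'.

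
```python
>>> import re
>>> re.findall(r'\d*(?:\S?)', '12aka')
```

['12a', 'k', 'a', '']

No capturing groups, so `findall` returns the 4 full match strings.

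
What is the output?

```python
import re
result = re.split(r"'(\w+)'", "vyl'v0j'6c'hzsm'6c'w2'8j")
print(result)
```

['vyl', 'v0j', '6c', 'hzsm', '6c', 'w2', '8j']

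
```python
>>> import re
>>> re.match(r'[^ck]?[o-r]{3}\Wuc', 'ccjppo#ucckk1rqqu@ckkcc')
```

None

`re.match` only tries the pattern at the start of the string.
Here position 0 doesn't satisfy it, so the call returns None.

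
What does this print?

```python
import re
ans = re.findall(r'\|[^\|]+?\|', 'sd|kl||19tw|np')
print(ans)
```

Scanning left to right: at [2:6] → '|kl|'; at [6:12] → '|19tw|'.
With no groups in the pattern, `findall` gives back each whole match — 2 here.

['|kl|', '|19tw|']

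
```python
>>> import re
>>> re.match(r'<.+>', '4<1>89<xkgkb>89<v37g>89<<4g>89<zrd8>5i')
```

`re.match` won't scan ahead — the pattern has to work from the very first character.
Here the pattern fails at index 0, so the call returns None.

None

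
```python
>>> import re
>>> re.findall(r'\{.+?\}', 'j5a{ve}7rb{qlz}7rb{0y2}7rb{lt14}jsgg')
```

A `+?`/`*?`/`{m,n}?` starts at its minimum and grows only as far as needed for what follows to match.
Matches: at [3:7] → '{ve}'; at [10:15] → '{qlz}'; at [18:23] → '{0y2}'; at [26:32] → '{lt14}'.
`findall` yields the raw match text (4 of them) because the pattern has no groups.

['{ve}', '{qlz}', '{0y2}', '{lt14}']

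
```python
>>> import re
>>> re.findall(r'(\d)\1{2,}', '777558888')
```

`\1` has to match the exact text group 1 already captured.
One capturing group, so `findall` returns just the captured substring from each match — 2 in all.

['7', '8']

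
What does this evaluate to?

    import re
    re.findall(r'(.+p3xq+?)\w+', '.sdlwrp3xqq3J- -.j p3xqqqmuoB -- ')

['.sdlwrp3xqq3J- -.j p3xq']

A non-greedy quantifier consumes as few characters as it can — just enough that the remainder of the pattern still matches from where it stops; whatever follows it matches normally.
With a single group, `findall` returns only what that group captured — 1 item.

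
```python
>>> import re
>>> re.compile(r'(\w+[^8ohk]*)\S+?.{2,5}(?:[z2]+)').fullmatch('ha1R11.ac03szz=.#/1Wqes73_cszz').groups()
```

('ha1R11.ac03szz=.#/1Wqes73_',)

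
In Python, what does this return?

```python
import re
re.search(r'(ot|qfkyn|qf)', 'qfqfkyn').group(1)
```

'qf'

The match spans [0:2] → 'qf'.
Captured: group 1 = 'qf'.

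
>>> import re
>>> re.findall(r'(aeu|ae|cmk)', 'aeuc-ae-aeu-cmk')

['aeu', 'ae', 'aeu', 'cmk']

Alternation isn't longest-match — the leftmost alternative that fits at this position is chosen.
One capturing group, so `findall` returns just the captured substring from each match — 4 in all.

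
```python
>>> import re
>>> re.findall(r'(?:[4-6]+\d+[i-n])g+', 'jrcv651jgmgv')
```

['651jg']

With no groups in the pattern, `findall` gives back each whole match — 1 here.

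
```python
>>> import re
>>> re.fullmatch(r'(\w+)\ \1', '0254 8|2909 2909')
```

None

A backreference is literal: `\1` must see the identical characters the first group matched.
`fullmatch` succeeds only if the pattern covers the string from start to end.
Here the pattern can't cover the whole string, so the call returns None.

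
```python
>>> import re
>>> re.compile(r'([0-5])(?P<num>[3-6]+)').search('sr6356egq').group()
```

'356'

The match spans [3:6] → '356'.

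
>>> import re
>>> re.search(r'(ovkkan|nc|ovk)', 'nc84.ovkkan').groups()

('nc',)

The match spans [0:2] → 'nc'.
Captured: group 1 = 'nc'.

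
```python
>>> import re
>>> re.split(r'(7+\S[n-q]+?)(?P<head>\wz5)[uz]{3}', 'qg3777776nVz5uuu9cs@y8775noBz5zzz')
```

['qg3', '777776n', 'Vz5', '9cs@y8', '775no', 'Bz5', '']

Pattern: one or more of a literal '7', then a non-whitespace character, then one or more of a character in [n-q] (lazy) (captured); then a word character, then the literal 'z5' (captured as 'head'); then exactly 3 of one of [uz].
Because the pattern has a capturing group, `split` also inserts each captured text between the pieces.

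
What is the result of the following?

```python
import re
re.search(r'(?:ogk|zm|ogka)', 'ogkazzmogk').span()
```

(0, 3)

The regex engine tests alternatives in the order written; an earlier branch that matches wins even if a later one would match more.
The match spans [0:3] → 'ogk'.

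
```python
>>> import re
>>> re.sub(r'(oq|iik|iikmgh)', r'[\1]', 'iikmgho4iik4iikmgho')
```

'[iik]mgho4[iik]4[iik]mgho'

Branches in `(...|...)` are attempted left-to-right; the first branch that allows the whole pattern to succeed is taken.
Matches: at [0:3] → 'iik'; at [8:11] → 'iik'; at [12:15] → 'iik'.
Each match is replaced using the text its own group 1 captured.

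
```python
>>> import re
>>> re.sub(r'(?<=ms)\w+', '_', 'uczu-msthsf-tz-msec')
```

'uczu-ms_-tz-ms_'

The lookaround is zero-width — it requires the adjacent text to match without consuming it, so the asserted text isn't part of the match.
Matches: at [7:11] → 'thsf'; at [17:19] → 'ec'.
`sub` substitutes '_' at each match site.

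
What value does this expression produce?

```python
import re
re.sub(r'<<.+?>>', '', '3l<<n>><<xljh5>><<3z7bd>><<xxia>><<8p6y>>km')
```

Every occurrence is swapped for ''.

'3lkm'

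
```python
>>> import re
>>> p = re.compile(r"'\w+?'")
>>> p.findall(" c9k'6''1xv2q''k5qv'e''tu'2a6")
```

["'6'", "'1xv2q'", "'k5qv'", "'tu'"]

Scanning left to right: at [4:7] → "'6'"; at [7:14] → "'1xv2q'"; at [14:20] → "'k5qv'"; at [22:26] → "'tu'".
With no groups in the pattern, `findall` gives back each whole match — 4 here.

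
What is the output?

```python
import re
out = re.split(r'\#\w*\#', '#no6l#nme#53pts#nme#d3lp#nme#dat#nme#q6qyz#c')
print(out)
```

Splitting on the pattern gives 6 pieces.

['', 'nme', 'nme', 'nme', 'nme', 'c']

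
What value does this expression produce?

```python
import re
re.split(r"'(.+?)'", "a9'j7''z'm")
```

A non-greedy quantifier consumes as few characters as it can — just enough that the remainder of the pattern still matches from where it stops; whatever follows it matches normally.
Because the pattern has a capturing group, `split` also inserts each captured text between the pieces.

['a9', 'j7', '', 'z', 'm']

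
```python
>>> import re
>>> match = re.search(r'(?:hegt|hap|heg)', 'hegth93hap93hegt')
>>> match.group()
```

Branches in `(...|...)` are attempted left-to-right; the first branch that allows the whole pattern to succeed is taken.
The match spans [0:4] → 'hegt'.

'hegt'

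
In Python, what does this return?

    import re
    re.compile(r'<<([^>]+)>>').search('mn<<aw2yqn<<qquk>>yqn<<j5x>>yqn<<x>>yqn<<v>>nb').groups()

The match spans [2:18] → '<<aw2yqn<<qquk>>'.
Captured: group 1 = 'aw2yqn<<qquk'.

('aw2yqn<<qquk',)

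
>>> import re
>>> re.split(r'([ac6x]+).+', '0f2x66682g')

['0f2', 'x666', '']

This matches one or more of one of [ac6x] (captured); then one or more of any character.
Matches to split on: at [3:10] → 'x66682g'.
`re.split` interleaves the captured-group text with the surrounding fragments.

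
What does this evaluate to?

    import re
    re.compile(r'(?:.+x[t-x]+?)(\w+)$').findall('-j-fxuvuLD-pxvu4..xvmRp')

['mRp']

Pattern: one or more of any character, then a literal 'x', then one or more of a character in [t-x] (lazy) (non-capturing group); then one or more of a word character (captured); then anchored at the end.
Scanning left to right: at [0:23] match '-j-fxuvuLD-pxvu4..xvmRp', group 1 = 'mRp'.
`findall` collects group 1 from the one match (1 total).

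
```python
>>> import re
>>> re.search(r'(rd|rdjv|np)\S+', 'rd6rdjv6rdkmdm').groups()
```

('rd',)

The match spans [0:14] → 'rd6rdjv6rdkmdm'.
Captured: group 1 = 'rd'.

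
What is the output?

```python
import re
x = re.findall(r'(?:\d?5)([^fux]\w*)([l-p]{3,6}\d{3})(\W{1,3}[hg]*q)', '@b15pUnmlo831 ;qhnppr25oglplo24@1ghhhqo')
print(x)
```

Pattern: optionally a digit, then the literal '5' (non-capturing group); then any character except [fux], then zero or more of a word character (captured); then 3 to 6 of a character in [l-p], then exactly 3 of a digit (captured); then 1 to 3 of a non-word character, then zero or more of one of [hg], then the literal 'q' (captured).
`findall` packs the 3 group values into a tuple for every match.

[('pUn', 'mlo831', ' ;q')]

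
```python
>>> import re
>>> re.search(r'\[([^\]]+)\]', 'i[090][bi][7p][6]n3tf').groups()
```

('090',)

`search` walks the string left to right and returns the first match it finds.
The match spans [1:6] → '[090]'.
Captured: group 1 = '090'.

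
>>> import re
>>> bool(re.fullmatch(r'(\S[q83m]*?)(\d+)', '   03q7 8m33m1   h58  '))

`fullmatch` succeeds only if the pattern covers the string from start to end.
Here there's no way to consume every character, so the call returns None, and `bool(None)` is False.

False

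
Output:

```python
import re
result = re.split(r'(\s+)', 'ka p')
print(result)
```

['ka', ' ', 'p']

The pattern matches one or more of whitespace (captured).
Matches to split on: at [2:3] → ' '.
`re.split` interleaves the captured-group text with the surrounding fragments.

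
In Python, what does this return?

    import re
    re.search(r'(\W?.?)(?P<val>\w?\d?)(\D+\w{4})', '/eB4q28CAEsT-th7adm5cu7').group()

'/eB4q28CA'

Pattern: optionally a non-word character, then optionally any character (captured); then optionally a word character, then optionally a digit (captured as 'val'); then one or more of a non-digit, then exactly 4 of a word character (captured).
The match spans [0:9] → '/eB4q28CA'.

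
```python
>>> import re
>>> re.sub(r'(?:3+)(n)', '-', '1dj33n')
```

'1dj-'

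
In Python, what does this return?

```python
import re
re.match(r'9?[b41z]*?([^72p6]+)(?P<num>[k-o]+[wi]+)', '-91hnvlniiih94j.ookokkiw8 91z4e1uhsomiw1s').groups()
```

The match spans [0:39] → '-91hnvlniiih94j.ookokkiw8 91z4e1uhsomiw'.
Captured: group 1 = '-91hnvlniiih94j.ookokkiw8 91z4e1uhso', group 2 = 'miw'.

('-91hnvlniiih94j.ookokkiw8 91z4e1uhso', 'miw')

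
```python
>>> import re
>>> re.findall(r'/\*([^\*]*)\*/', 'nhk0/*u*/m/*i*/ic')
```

With a single group, `findall` returns only what that group captured — 2 items.

['u', 'i']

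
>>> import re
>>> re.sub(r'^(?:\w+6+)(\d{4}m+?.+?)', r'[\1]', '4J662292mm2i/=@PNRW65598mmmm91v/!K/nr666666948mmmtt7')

A non-greedy quantifier consumes as few characters as it can — just enough that the remainder of the pattern still matches from where it stops; whatever follows it matches normally.
`\1` in the replacement pulls in group 1's text for each match.

'[2292mm]2i/=@PNRW65598mmmm91v/!K/nr666666948mmmtt7'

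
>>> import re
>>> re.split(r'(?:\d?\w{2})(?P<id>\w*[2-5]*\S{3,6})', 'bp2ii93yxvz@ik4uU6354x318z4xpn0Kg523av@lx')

Pattern: optionally a digit, then exactly 2 of a word character (non-capturing group); then zero or more of a word character, then zero or more of a character in [2-5], then 3 to 6 of a non-whitespace character (captured as 'id').
Matches to split on: at [0:17] → 'bp2ii93yxvz@ik4uU'; at [17:41] → '6354x318z4xpn0Kg523av@lx'.
`re.split` interleaves the captured-group text with the surrounding fragments.

['', '2ii93yxvz@ik4uU', '', '4x318z4xpn0Kg523av@lx', '']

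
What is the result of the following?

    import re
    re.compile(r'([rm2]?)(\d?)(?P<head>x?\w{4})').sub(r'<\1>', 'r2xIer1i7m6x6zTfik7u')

'<r><><><>'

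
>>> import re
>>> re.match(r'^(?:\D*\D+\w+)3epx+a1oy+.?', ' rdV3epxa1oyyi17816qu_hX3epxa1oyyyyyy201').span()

(0, 38)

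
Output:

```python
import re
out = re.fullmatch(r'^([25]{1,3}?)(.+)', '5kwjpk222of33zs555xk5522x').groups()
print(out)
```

Pattern: anchored at the start of the string; then 1 to 3 of one of [25] (lazy) (captured); then one or more of any character (captured).
For `fullmatch`, every character of the input must be accounted for by the pattern.
The match spans [0:25] → '5kwjpk222of33zs555xk5522x'.
Captured: group 1 = '5', group 2 = 'kwjpk222of33zs555xk5522x'.

('5', 'kwjpk222of33zs555xk5522x')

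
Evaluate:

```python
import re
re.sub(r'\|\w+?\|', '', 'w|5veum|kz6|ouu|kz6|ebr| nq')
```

Matches: at [1:8] → '|5veum|'; at [11:16] → '|ouu|'; at [19:24] → '|ebr|'.
`sub` substitutes '' at each match site.

'wkz6kz6 nq'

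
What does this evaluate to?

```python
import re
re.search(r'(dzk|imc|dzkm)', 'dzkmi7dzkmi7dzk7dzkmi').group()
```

'dzk'

Branches in `(...|...)` are attempted left-to-right; the first branch that allows the whole pattern to succeed is taken.
Unlike `match`, `search` isn't anchored — it looks for the pattern anywhere in the string.
The match spans [0:3] → 'dzk'.
Captured: group 1 = 'dzk'.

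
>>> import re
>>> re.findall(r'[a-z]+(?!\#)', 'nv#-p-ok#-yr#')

['n', 'p', 'o', 'y']

`(?!…)`/`(?<!…)` only lets a position through if the neighbouring text does NOT match; no characters are consumed.
Matches: at [0:1] → 'n'; at [4:5] → 'p'; at [6:7] → 'o'; at [10:11] → 'y'.
`findall` yields the raw match text (4 of them) because the pattern has no groups.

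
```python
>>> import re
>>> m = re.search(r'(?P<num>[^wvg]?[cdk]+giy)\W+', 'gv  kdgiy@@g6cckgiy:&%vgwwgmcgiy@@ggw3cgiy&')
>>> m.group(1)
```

The match spans [3:11] → ' kdgiy@@'.
Captured: group 1 = ' kdgiy'.

' kdgiy'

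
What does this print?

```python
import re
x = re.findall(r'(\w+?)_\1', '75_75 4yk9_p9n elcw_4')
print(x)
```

['75']

A backreference is literal: `\1` must see the identical characters the first group matched.
One capturing group, so `findall` returns just the captured substring from the one match — 1 in all.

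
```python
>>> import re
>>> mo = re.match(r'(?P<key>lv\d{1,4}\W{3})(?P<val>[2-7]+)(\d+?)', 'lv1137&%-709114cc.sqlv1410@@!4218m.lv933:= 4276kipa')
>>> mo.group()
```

'lv1137&%-70'

Pattern: the literal 'lv', then 1 to 4 of a digit, then exactly 3 of a non-word character (captured as 'key'); then one or more of a character in [2-7] (captured as 'val'); then one or more of a digit (lazy) (captured).
A `+?`/`*?`/`{m,n}?` starts at its minimum and grows only as far as needed for what follows to match.
`re.match` won't scan ahead — the pattern has to work from the very first character.
The match spans [0:11] → 'lv1137&%-70'.
Captured: group 1 = 'lv1137&%-', group 2 = '7', group 3 = '0'.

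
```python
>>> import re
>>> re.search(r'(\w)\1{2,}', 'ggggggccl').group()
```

'gggggg'

`\1` has to match the exact text group 1 already captured.
The match spans [0:6] → 'gggggg'.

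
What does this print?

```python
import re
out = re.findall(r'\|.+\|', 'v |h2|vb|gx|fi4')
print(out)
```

['|h2|vb|gx|']

Scanning left to right: at [2:12] → '|h2|vb|gx|'.
No capturing groups, so `findall` returns the 1 full match string.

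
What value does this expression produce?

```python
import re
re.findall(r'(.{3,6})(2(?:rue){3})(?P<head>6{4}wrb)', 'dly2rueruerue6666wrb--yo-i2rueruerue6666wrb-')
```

[('dly', '2rueruerue', '6666wrb'), ('--yo-i', '2rueruerue', '6666wrb')]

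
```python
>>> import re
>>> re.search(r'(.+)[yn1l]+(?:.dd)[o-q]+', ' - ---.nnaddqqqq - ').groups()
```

(' - ---.n',)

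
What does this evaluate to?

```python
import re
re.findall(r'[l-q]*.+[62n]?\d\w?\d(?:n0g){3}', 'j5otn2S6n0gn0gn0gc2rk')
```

`findall` yields the raw match text (1 of them) because the pattern has no groups.

['j5otn2S6n0gn0gn0g']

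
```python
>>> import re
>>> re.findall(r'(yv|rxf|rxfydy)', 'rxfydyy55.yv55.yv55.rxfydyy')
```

['rxf', 'yv', 'yv', 'rxf']

Alternation tries branches left to right and keeps the first one that lets the overall match succeed at that position.
Scanning left to right: at [0:3] match 'rxf', group 1 = 'rxf'; at [10:12] match 'yv', group 1 = 'yv'; at [15:17] match 'yv', group 1 = 'yv'; at [20:23] match 'rxf', group 1 = 'rxf'.
With a single group, `findall` returns only what that group captured — 4 items.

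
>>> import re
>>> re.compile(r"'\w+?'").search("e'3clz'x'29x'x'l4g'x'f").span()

(1, 7)

`search` walks the string left to right and returns the first match it finds.
The match spans [1:7] → "'3clz'".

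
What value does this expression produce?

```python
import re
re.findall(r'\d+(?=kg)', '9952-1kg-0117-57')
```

['1']

The lookaround is zero-width — it requires the adjacent text to match without consuming it, so the asserted text isn't part of the match.
No capturing groups, so `findall` returns the 1 full match string.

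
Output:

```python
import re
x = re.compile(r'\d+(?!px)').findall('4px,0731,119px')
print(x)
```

['0731', '11']

The negative lookahead/lookbehind blocks any match where the forbidden context is present.
With no groups in the pattern, `findall` gives back each whole match — 2 here.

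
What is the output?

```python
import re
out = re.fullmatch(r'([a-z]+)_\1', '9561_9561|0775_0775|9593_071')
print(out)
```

None

`\1` is not a pattern — it's the concrete string captured by group 1, re-applied verbatim.
`re.fullmatch` is like wrapping the pattern in `^…$` (in single-line mode).
Here there's no way to consume every character, so the call returns None.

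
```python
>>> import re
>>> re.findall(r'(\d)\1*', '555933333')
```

['5', '9', '3']

After group 1 captures some text, `\1` only succeeds where that same text appears again.
With a single group, `findall` returns only what that group captured — 3 items.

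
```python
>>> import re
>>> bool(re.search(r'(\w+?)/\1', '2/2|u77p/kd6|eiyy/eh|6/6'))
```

True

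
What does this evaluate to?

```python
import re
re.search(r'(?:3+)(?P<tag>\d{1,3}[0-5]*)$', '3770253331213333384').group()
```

Pattern: one or more of a literal '3' (non-capturing group); then 1 to 3 of a digit, then zero or more of a character in [0-5] (captured as 'tag'); then anchored at the end.
`re.search` tries every starting position until one works.
The match spans [12:19] → '3333384'.
Captured: group 1 = '84'.

'3333384'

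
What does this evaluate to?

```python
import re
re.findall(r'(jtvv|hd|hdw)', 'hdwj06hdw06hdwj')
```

['hd', 'hd', 'hd']

The regex engine tests alternatives in the order written; an earlier branch that matches wins even if a later one would match more.
Matches: at [0:2] match 'hd', group 1 = 'hd'; at [6:8] match 'hd', group 1 = 'hd'; at [11:13] match 'hd', group 1 = 'hd'.
With a single group, `findall` returns only what that group captured — 3 items.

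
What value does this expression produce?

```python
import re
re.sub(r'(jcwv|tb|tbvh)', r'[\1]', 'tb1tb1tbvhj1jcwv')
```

'[tb]1[tb]1[tb]vhj1[jcwv]'

Alternation tries branches left to right and keeps the first one that lets the overall match succeed at that position.
Matches: at [0:2] → 'tb'; at [3:5] → 'tb'; at [6:8] → 'tb'; at [12:16] → 'jcwv'.
Each match is replaced using the text its own group 1 captured.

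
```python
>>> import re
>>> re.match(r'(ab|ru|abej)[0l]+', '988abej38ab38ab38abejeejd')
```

None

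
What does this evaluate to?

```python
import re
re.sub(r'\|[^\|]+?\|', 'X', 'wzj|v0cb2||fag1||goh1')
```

Matches: at [3:10] → '|v0cb2|'; at [10:16] → '|fag1|'.
Every occurrence is swapped for 'X'.

'wzjXX|goh1'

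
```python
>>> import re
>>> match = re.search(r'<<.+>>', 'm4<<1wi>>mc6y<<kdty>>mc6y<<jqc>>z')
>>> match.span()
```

The match spans [2:32] → '<<1wi>>mc6y<<kdty>>mc6y<<jqc>>'.

(2, 32)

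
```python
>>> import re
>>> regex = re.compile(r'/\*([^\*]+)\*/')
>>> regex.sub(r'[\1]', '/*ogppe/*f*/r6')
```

'/*ogppe[f]r6'

Matches: at [7:12] → '/*f*/'.
The replacement refers to a captured group, so each match is rewritten using its own captured text.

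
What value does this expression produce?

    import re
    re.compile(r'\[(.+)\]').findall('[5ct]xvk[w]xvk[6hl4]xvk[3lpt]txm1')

['5ct]xvk[w]xvk[6hl4]xvk[3lpt']

Matches: at [0:29] match '[5ct]xvk[w]xvk[6hl4]xvk[3lpt]', group 1 = '5ct]xvk[w]xvk[6hl4]xvk[3lpt'.
With a single group, `findall` returns only what that group captured — 1 item.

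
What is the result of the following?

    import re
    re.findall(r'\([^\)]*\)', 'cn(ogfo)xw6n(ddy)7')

Matches: at [2:8] → '(ogfo)'; at [12:17] → '(ddy)'.
`findall` yields the raw match text (2 of them) because the pattern has no groups.

['(ogfo)', '(ddy)']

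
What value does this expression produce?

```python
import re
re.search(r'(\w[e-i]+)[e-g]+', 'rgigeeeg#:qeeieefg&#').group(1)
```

The match spans [0:8] → 'rgigeeeg'.
Captured: group 1 = 'rgigeee'.

'rgigeee'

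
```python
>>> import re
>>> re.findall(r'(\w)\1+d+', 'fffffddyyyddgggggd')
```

['f', 'y', 'g']

The backreference `\1` re-matches whatever the first group consumed, character for character.
Matches: at [0:7] match 'fffffdd', group 1 = 'f'; at [7:12] match 'yyydd', group 1 = 'y'; at [12:18] match 'gggggd', group 1 = 'g'.
With a single group, `findall` returns only what that group captured — 3 items.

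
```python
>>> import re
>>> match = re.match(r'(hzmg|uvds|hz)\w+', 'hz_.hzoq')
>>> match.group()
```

'hz_'

`re.match` only tries the pattern at the start of the string.
The match spans [0:3] → 'hz_'.
Captured: group 1 = 'hz'.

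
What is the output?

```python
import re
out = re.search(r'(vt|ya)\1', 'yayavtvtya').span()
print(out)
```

(0, 4)

After group 1 captures some text, `\1` only succeeds where that same text appears again.
`re.search` tries every starting position until one works.
The match spans [0:4] → 'yaya'.
Captured: group 1 = 'ya'.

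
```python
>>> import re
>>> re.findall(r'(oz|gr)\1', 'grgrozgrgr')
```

['gr', 'gr']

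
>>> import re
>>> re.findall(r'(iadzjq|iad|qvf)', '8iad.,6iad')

['iad', 'iad']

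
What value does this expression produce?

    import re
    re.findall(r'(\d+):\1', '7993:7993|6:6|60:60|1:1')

`\1` is not a pattern — it's the concrete string captured by group 1, re-applied verbatim.
Matches: at [0:9] match '7993:7993', group 1 = '7993'; at [10:13] match '6:6', group 1 = '6'; at [14:19] match '60:60', group 1 = '60'; at [20:23] match '1:1', group 1 = '1'.
`findall` collects group 1 from each match (4 total).

['7993', '6', '60', '1']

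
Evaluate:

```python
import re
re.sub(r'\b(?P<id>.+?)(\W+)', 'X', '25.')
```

'X'

Pattern: a word boundary (`\b`, zero-width); then one or more of any character (lazy) (captured as 'id'); then one or more of a non-word character (captured).
Matches: at [0:3] → '25.'.
`sub` substitutes 'X' at each match site.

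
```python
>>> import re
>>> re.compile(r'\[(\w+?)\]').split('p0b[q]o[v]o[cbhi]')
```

['p0b', 'q', 'o', 'v', 'o', 'cbhi', '']

Matches to split on: at [3:6] → '[q]'; at [7:10] → '[v]'; at [11:17] → '[cbhi]'.
With a capturing group present, the delimiter's captured portion is kept in the result list.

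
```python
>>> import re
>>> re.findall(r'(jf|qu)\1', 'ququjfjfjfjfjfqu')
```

['qu', 'jf', 'jf']

A backreference is literal: `\1` must see the identical characters the first group matched.
Because there's exactly one group, `findall` drops the full match and keeps group 1 from each hit.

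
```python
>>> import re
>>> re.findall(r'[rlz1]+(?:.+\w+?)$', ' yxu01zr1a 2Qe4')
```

['1zr1a 2Qe4']

Pattern: one or more of one of [rlz1]; then one or more of any character, then one or more of a word character (lazy) (non-capturing group); then anchored at the end.
Walking the string: at [5:15] → '1zr1a 2Qe4'.
No capturing groups, so `findall` returns the 1 full match string.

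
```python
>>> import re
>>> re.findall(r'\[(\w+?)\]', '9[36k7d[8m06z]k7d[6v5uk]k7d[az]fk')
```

['8m06z', '6v5uk', 'az']

`findall` collects group 1 from each match (3 total).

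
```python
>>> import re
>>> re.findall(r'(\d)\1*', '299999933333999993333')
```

A backreference is literal: `\1` must see the identical characters the first group matched.
One capturing group, so `findall` returns just the captured substring from each match — 5 in all.

['2', '9', '3', '9', '3']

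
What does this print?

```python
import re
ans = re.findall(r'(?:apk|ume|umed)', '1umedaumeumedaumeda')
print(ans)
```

['ume', 'ume', 'ume', 'ume']

Alternation tries branches left to right and keeps the first one that lets the overall match succeed at that position.
`findall` yields the raw match text (4 of them) because the pattern has no groups.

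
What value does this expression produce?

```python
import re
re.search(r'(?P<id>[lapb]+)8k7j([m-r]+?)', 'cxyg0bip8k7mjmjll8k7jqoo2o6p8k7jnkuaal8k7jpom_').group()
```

Pattern: one or more of one of [lapb] (captured as 'id'); then the literal '8k', then the literal '7j'; then one or more of a character in [m-r] (lazy) (captured).
`re.search` tries every starting position until one works.
The match spans [15:22] → 'll8k7jq'.
Captured: group 1 = 'll', group 2 = 'q'.

'll8k7jq'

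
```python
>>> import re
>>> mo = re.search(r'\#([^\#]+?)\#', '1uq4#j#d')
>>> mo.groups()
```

('j',)

The match spans [4:7] → '#j#'.
Captured: group 1 = 'j'.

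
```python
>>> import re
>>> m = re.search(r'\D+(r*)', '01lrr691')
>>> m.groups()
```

The match spans [2:5] → 'lrr'.
Captured: group 1 = ''.

('',)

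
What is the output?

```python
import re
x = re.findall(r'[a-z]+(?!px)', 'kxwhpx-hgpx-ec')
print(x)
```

A negative assertion filters positions out without eating any characters.
Since nothing is captured, `findall` lists the 3 matched substrings directly.

['kxwhpx', 'hgpx', 'ec']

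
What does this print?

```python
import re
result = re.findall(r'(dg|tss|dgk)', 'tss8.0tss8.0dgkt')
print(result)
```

The regex engine tests alternatives in the order written; an earlier branch that matches wins even if a later one would match more.
Scanning left to right: at [0:3] match 'tss', group 1 = 'tss'; at [6:9] match 'tss', group 1 = 'tss'; at [12:14] match 'dg', group 1 = 'dg'.
One capturing group, so `findall` returns just the captured substring from each match — 3 in all.

['tss', 'tss', 'dg']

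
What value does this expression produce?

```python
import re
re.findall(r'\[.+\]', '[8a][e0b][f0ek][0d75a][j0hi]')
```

['[8a][e0b][f0ek][0d75a][j0hi]']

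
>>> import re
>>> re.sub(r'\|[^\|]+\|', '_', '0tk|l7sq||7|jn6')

'0tk__jn6'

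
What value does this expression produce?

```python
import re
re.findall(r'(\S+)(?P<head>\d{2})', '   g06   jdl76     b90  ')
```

Pattern: one or more of a non-whitespace character (captured); then exactly 2 of a digit (captured as 'head').
Scanning left to right: at [3:6] match 'g06', groups = ('g', '06'); at [9:14] match 'jdl76', groups = ('jdl', '76'); at [19:22] match 'b90', groups = ('b', '90').
2 groups means each result is a tuple of 2 captured strings — 3 here.

[('g', '06'), ('jdl', '76'), ('b', '90')]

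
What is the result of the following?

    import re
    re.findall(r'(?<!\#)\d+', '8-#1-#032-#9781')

['8', '32', '781']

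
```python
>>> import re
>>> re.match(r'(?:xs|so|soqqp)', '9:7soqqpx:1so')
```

None

`re.match` won't scan ahead — the pattern has to work from the very first character.
Here the string doesn't start with a match, so the call returns None.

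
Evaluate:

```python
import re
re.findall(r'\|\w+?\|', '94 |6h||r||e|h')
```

['|6h|', '|r|', '|e|']

Matches: at [3:7] → '|6h|'; at [7:10] → '|r|'; at [10:13] → '|e|'.
Since nothing is captured, `findall` lists the 3 matched substrings directly.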